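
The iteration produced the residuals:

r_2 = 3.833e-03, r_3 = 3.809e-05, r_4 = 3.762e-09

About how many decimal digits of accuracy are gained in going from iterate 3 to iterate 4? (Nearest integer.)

4

Digits gained ≈ log₁₀(r_3/r_4) = log₁₀(3.809e-05/3.762e-09) = log₁₀(10124.9) ≈ 4.005.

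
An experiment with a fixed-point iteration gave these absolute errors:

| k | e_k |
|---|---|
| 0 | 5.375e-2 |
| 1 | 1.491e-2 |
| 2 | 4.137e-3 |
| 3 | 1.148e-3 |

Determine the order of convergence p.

1

Consecutive ratios: e_3/e_2 = 1.148e-3/4.137e-3 = 0.277496, e_2/e_1 = 4.137e-3/1.491e-2 = 0.277465.
p ≈ ln(0.277496)/ln(0.277465) = -1.2819/-1.2821 ≈ 1.00.
So the convergence is linear (order 1).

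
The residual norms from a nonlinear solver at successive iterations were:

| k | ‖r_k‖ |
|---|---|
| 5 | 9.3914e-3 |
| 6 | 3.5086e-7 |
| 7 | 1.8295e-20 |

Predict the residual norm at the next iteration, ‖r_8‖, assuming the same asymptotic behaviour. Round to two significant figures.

First estimate the order: p ≈ ln(‖r_7‖/‖r_6‖) / ln(‖r_6‖/‖r_5‖) = ln(1.8295e-20/3.5086e-7)/ln(3.5086e-7/9.3914e-3) = ln(5.21433e-14)/ln(3.73597e-05) ≈ 3.0000.
Then ‖r_8‖ ≈ ‖r_7‖·(‖r_7‖/‖r_6‖)^p = 1.8295e-20·(5.21433e-14)^3.0000 = 1.8295e-20·1.41774e-40 ≈ 2.594e-60.

2.6e-60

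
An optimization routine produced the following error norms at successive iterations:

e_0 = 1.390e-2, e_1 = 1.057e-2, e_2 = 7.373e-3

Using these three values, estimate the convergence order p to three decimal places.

1.315

p ≈ ln(e_2/e_1) / ln(e_1/e_0)
  = ln(7.373e-3/1.057e-2) / ln(1.057e-2/1.390e-2)
  = ln(0.69754) / ln(0.760432)
  = -0.360195 / -0.273869 ≈ 1.315209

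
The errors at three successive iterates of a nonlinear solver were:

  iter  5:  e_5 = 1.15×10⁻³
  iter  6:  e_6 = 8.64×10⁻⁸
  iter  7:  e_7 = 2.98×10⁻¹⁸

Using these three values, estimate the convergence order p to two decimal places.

p ≈ ln(e_7/e_6) / ln(e_6/e_5)
  = ln(2.98×10⁻¹⁸/8.64×10⁻⁸) / ln(8.64×10⁻⁸/1.15×10⁻³)
  = ln(3.44907e-11) / ln(7.51304e-05)
  = -24.09033 / -9.49629 ≈ 2.53681

2.54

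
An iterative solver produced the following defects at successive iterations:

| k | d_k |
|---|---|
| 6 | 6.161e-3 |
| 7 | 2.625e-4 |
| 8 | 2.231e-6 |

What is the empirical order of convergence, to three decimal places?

1.511

p ≈ ln(d_8/d_7) / ln(d_7/d_6)
  = ln(2.231e-6/2.625e-4) / ln(2.625e-4/6.161e-3)
  = ln(0.00849905) / ln(0.0426067)
  = -4.767801 / -3.155744 ≈ 1.510833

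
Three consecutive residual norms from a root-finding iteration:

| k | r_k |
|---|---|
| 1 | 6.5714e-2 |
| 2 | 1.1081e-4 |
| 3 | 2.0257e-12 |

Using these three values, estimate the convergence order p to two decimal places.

p ≈ ln(r_3/r_2) / ln(r_2/r_1)
  = ln(2.0257e-12/1.1081e-4) / ln(1.1081e-4/6.5714e-2)
  = ln(1.82808e-08) / ln(0.00168625)
  = -17.81741 / -6.38525 ≈ 2.79040

2.79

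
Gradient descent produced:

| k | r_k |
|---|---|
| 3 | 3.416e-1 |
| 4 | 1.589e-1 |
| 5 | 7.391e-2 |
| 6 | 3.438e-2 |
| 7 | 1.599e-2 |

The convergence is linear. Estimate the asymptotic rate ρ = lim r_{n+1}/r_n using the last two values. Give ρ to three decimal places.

0.465

ρ ≈ r_7/r_6 = 1.599e-2/3.438e-2 = 0.46510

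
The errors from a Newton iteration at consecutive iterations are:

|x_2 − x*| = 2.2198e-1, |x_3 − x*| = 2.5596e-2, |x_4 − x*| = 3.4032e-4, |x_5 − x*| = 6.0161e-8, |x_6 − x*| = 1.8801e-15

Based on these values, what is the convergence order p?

2

Consecutive ratios: |x_6 − x*|/|x_5 − x*| = 1.8801e-15/6.0161e-8 = 3.12511e-08, |x_5 − x*|/|x_4 − x*| = 6.0161e-8/3.4032e-4 = 0.000176778.
p ≈ ln(3.12511e-08)/ln(0.000176778) = -17.2812/-8.6406 ≈ 2.00.
So the convergence is quadratic (order 2).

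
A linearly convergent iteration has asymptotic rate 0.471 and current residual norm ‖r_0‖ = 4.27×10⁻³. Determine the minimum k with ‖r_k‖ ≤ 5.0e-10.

After k steps, ‖r_k‖ ≈ 4.27×10⁻³·0.471^k.
Need 0.471^k ≤ 5.0e-10/4.27×10⁻³ = 1.17096e-07.
k ≥ ln(1.17096e-07)/ln(0.471) = -15.9603/-0.75290 = 21.198.
Smallest integer k = 22.

22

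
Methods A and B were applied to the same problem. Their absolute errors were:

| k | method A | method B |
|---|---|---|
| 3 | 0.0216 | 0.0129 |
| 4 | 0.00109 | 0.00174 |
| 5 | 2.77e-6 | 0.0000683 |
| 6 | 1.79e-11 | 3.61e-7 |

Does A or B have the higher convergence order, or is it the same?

Method A: p ≈ ln(1.79e-11/2.77e-6)/ln(2.77e-6/0.00109) ≈ 2.00.
Method B: p ≈ ln(3.61e-7/0.0000683)/ln(0.0000683/0.00174) ≈ 1.62.
Method A has the higher order (≈2.0 vs ≈1.6).

A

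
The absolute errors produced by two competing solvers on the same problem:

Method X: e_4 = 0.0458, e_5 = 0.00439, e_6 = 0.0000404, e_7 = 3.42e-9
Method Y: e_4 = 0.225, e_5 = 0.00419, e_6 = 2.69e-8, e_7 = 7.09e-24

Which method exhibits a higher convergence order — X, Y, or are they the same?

Y

Method X: p ≈ ln(3.42e-9/0.0000404)/ln(0.0000404/0.00439) ≈ 2.00.
Method Y: p ≈ ln(7.09e-24/2.69e-8)/ln(2.69e-8/0.00419) ≈ 3.00.
Method Y has the higher order (≈3.0 vs ≈2.0).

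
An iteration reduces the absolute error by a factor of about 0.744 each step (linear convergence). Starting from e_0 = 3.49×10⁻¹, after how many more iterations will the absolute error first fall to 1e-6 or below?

After k steps, e_k ≈ 3.49×10⁻¹·0.744^k.
Need 0.744^k ≤ 1e-6/3.49×10⁻¹ = 2.86533e-06.
k ≥ ln(2.86533e-06)/ln(0.744) = -12.7628/-0.29571 = 43.160.
Smallest integer k = 44.

44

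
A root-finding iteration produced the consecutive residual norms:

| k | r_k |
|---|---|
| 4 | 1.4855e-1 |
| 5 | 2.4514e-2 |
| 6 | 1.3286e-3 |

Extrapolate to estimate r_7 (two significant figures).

1.2e-5

First estimate the order: p ≈ ln(r_6/r_5) / ln(r_5/r_4) = ln(1.3286e-3/2.4514e-2)/ln(2.4514e-2/1.4855e-1) = ln(0.0541976)/ln(0.165022) ≈ 1.6180.
Then r_7 ≈ r_6·(r_6/r_5)^p = 1.3286e-3·(0.0541976)^1.6180 = 1.3286e-3·0.00894499 ≈ 1.188e-05.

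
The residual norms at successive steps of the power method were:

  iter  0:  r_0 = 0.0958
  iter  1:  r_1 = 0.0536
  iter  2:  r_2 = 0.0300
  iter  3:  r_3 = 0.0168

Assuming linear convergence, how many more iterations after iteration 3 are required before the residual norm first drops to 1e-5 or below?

Rate ρ ≈ r_3/r_2 = 0.0168/0.0300 = 0.5600.
After j more steps, r_{3+j} ≈ 0.0168·ρ^j; need ρ^j ≤ 1e-5/0.0168 = 0.000595238.
j ≥ ln(0.000595238)/ln(0.5600) = -7.4265/-0.57982 = 12.808.
So 13 more iterations are needed.

13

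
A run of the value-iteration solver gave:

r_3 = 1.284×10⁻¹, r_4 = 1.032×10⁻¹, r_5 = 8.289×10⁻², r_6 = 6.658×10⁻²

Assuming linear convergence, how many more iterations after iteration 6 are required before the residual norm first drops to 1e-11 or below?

Rate ρ ≈ r_6/r_5 = 6.658×10⁻²/8.289×10⁻² = 0.8032.
After j more steps, r_{6+j} ≈ 6.658×10⁻²·ρ^j; need ρ^j ≤ 1e-11/6.658×10⁻² = 1.50195e-10.
j ≥ ln(1.50195e-10)/ln(0.8032) = -22.6191/-0.21915 = 103.213.
So 104 more iterations are needed.

104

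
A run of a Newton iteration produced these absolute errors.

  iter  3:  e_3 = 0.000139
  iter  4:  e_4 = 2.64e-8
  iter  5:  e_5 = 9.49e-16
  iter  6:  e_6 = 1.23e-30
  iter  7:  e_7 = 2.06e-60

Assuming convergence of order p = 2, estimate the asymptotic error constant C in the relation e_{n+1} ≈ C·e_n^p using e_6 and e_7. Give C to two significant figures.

1.4

C ≈ e_7 / e_6^2
  = 2.06e-60 / (1.23e-30)^2
  = 2.06e-60 / 1.5129e-60 ≈ 1.3616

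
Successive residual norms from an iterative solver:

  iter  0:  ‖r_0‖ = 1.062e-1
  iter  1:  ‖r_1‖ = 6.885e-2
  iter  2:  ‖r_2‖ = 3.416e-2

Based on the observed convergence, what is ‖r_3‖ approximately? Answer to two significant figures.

First estimate the order: p ≈ ln(‖r_2‖/‖r_1‖) / ln(‖r_1‖/‖r_0‖) = ln(3.416e-2/6.885e-2)/ln(6.885e-2/1.062e-1) = ln(0.496151)/ln(0.648305) ≈ 1.6172.
Then ‖r_3‖ ≈ ‖r_2‖·(‖r_2‖/‖r_1‖)^p = 3.416e-2·(0.496151)^1.6172 = 3.416e-2·0.321919 ≈ 0.011.

1.1e-2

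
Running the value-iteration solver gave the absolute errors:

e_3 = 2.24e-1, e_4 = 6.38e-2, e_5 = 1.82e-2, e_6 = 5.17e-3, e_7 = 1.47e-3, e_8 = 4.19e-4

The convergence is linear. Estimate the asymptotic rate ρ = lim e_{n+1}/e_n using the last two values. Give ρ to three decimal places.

0.285

ρ ≈ e_8/e_7 = 4.19e-4/1.47e-3 = 0.28503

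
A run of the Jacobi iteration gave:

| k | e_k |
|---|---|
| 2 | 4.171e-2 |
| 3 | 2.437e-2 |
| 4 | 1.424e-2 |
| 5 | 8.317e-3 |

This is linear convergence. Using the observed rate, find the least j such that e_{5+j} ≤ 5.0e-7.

19

Rate ρ ≈ e_5/e_4 = 8.317e-3/1.424e-2 = 0.5841.
After j more steps, e_{5+j} ≈ 8.317e-3·ρ^j; need ρ^j ≤ 5.0e-7/8.317e-3 = 6.01178e-05.
j ≥ ln(6.01178e-05)/ln(0.5841) = -9.7192/-0.53768 = 18.076.
So 19 more iterations are needed.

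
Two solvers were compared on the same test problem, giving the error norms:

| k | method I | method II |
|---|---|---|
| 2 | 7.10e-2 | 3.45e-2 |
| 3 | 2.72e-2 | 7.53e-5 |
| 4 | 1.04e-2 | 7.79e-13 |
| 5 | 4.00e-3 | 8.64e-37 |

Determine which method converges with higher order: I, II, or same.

II

Method I: p ≈ ln(4.00e-3/1.04e-2)/ln(1.04e-2/2.72e-2) ≈ 0.99.
Method II: p ≈ ln(8.64e-37/7.79e-13)/ln(7.79e-13/7.53e-5) ≈ 3.00.
Method II has the higher order (≈3.0 vs ≈1.0).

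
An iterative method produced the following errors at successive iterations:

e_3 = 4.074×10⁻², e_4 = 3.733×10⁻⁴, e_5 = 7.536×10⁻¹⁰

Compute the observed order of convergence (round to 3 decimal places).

2.794

p ≈ ln(e_5/e_4) / ln(e_4/e_3)
  = ln(7.536×10⁻¹⁰/3.733×10⁻⁴) / ln(3.733×10⁻⁴/4.074×10⁻²)
  = ln(2.01875e-06) / ln(0.00916298)
  = -13.113032 / -4.692584 ≈ 2.794416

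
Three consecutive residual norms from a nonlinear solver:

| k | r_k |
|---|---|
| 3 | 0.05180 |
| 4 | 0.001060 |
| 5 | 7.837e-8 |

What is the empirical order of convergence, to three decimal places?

p ≈ ln(r_5/r_4) / ln(r_4/r_3)
  = ln(7.837e-8/0.001060) / ln(0.001060/0.05180)
  = ln(7.3934e-05) / ln(0.0204633)
  = -9.512338 / -3.889122 ≈ 2.445883

2.446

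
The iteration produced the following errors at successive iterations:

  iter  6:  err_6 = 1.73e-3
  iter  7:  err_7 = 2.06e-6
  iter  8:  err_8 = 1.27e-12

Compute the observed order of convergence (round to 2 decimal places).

2.12

p ≈ ln(err_8/err_7) / ln(err_7/err_6)
  = ln(1.27e-12/2.06e-6) / ln(2.06e-6/1.73e-3)
  = ln(6.16505e-07) / ln(0.00119075)
  = -14.29920 / -6.73317 ≈ 2.12370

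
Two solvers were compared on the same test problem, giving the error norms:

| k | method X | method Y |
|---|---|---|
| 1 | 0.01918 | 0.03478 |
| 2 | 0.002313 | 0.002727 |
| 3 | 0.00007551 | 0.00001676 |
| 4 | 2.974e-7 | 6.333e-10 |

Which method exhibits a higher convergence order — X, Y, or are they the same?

Method X: p ≈ ln(2.974e-7/0.00007551)/ln(0.00007551/0.002313) ≈ 1.62.
Method Y: p ≈ ln(6.333e-10/0.00001676)/ln(0.00001676/0.002727) ≈ 2.00.
Method Y has the higher order (≈2.0 vs ≈1.6).

Y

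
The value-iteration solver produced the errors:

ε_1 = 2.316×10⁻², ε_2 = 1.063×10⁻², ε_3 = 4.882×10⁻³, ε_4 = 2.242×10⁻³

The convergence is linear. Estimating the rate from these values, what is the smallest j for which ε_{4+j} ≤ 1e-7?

13

Rate ρ ≈ ε_4/ε_3 = 2.242×10⁻³/4.882×10⁻³ = 0.4592.
After j more steps, ε_{4+j} ≈ 2.242×10⁻³·ρ^j; need ρ^j ≤ 1e-7/2.242×10⁻³ = 4.4603e-05.
j ≥ ln(4.4603e-05)/ln(0.4592) = -10.0177/-0.77827 = 12.872.
So 13 more iterations are needed.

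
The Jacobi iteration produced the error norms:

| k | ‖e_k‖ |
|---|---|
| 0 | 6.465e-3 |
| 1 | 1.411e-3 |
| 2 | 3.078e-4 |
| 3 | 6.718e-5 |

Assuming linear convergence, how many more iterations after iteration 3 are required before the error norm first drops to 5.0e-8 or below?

5

Rate ρ ≈ ‖e_3‖/‖e_2‖ = 6.718e-5/3.078e-4 = 0.2183.
After j more steps, ‖e_{3+j}‖ ≈ 6.718e-5·ρ^j; need ρ^j ≤ 5.0e-8/6.718e-5 = 0.000744269.
j ≥ ln(0.000744269)/ln(0.2183) = -7.2031/-1.52189 = 4.733.
So 5 more iterations are needed.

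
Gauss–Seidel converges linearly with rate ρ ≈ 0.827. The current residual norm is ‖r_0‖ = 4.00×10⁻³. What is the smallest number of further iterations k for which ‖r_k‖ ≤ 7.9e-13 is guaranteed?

118

After k steps, ‖r_k‖ ≈ 4.00×10⁻³·0.827^k.
Need 0.827^k ≤ 7.9e-13/4.00×10⁻³ = 1.975e-10.
k ≥ ln(1.975e-10)/ln(0.827) = -22.3453/-0.18995 = 117.638.
Smallest integer k = 118.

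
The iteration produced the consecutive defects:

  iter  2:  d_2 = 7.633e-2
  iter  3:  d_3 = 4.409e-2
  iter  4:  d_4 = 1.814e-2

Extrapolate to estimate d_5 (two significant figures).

First estimate the order: p ≈ ln(d_4/d_3) / ln(d_3/d_2) = ln(1.814e-2/4.409e-2)/ln(4.409e-2/7.633e-2) = ln(0.411431)/ln(0.577623) ≈ 1.6182.
Then d_5 ≈ d_4·(d_4/d_3)^p = 1.814e-2·(0.411431)^1.6182 = 1.814e-2·0.237605 ≈ 0.00431.

4.3e-3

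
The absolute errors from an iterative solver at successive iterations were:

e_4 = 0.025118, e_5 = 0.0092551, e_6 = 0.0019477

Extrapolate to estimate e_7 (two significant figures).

First estimate the order: p ≈ ln(e_6/e_5) / ln(e_5/e_4) = ln(0.0019477/0.0092551)/ln(0.0092551/0.025118) = ln(0.210446)/ln(0.368465) ≈ 1.5610.
Then e_7 ≈ e_6·(e_6/e_5)^p = 0.0019477·(0.210446)^1.5610 = 0.0019477·0.0877855 ≈ 0.000171.

1.7e-4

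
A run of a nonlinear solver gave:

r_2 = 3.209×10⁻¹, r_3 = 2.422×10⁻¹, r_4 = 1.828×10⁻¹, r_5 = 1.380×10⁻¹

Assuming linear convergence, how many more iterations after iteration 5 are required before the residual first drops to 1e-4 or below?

26

Rate ρ ≈ r_5/r_4 = 1.380×10⁻¹/1.828×10⁻¹ = 0.7549.
After j more steps, r_{5+j} ≈ 1.380×10⁻¹·ρ^j; need ρ^j ≤ 1e-4/1.380×10⁻¹ = 0.000724638.
j ≥ ln(0.000724638)/ln(0.7549) = -7.2298/-0.28117 = 25.713.
So 26 more iterations are needed.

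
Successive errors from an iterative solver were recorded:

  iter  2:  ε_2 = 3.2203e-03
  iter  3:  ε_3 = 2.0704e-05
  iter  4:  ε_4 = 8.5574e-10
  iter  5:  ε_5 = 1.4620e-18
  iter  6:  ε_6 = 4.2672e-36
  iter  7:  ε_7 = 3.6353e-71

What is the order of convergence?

Consecutive ratios: ε_7/ε_6 = 3.6353e-71/4.2672e-36 = 8.51917e-36, ε_6/ε_5 = 4.2672e-36/1.4620e-18 = 2.91874e-18.
p ≈ ln(8.51917e-36)/ln(2.91874e-18) = -80.7507/-40.3754 ≈ 2.00.
So the convergence is quadratic (order 2).

2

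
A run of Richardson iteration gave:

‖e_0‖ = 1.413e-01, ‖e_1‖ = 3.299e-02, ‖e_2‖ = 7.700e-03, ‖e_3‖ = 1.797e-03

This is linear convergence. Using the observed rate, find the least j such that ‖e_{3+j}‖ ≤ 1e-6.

Rate ρ ≈ ‖e_3‖/‖e_2‖ = 1.797e-03/7.700e-03 = 0.2334.
After j more steps, ‖e_{3+j}‖ ≈ 1.797e-03·ρ^j; need ρ^j ≤ 1e-6/1.797e-03 = 0.000556483.
j ≥ ln(0.000556483)/ln(0.2334) = -7.4939/-1.45500 = 5.150.
So 6 more iterations are needed.

6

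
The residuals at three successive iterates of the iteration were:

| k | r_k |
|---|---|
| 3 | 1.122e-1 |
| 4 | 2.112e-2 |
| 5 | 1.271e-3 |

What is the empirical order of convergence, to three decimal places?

1.683

p ≈ ln(r_5/r_4) / ln(r_4/r_3)
  = ln(1.271e-3/2.112e-2) / ln(2.112e-2/1.122e-1)
  = ln(0.0601799) / ln(0.188235)
  = -2.810417 / -1.670064 ≈ 1.682820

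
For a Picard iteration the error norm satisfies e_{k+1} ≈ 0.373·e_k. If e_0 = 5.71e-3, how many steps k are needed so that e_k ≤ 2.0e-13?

After k steps, e_k ≈ 5.71e-3·0.373^k.
Need 0.373^k ≤ 2.0e-13/5.71e-3 = 3.50263e-11.
k ≥ ln(3.50263e-11)/ln(0.373) = -24.0749/-0.98618 = 24.412.
Smallest integer k = 25.

25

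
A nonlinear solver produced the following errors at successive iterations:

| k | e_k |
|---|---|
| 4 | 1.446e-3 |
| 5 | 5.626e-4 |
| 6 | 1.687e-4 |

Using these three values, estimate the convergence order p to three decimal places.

1.276

p ≈ ln(e_6/e_5) / ln(e_5/e_4)
  = ln(1.687e-4/5.626e-4) / ln(5.626e-4/1.446e-3)
  = ln(0.299858) / ln(0.389073)
  = -1.204446 / -0.943988 ≈ 1.275912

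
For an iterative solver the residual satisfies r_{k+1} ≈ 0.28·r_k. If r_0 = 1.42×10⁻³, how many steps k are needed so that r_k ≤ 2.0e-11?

After k steps, r_k ≈ 1.42×10⁻³·0.28^k.
Need 0.28^k ≤ 2.0e-11/1.42×10⁻³ = 1.40845e-08.
k ≥ ln(1.40845e-08)/ln(0.28) = -18.0782/-1.27297 = 14.202.
Smallest integer k = 15.

15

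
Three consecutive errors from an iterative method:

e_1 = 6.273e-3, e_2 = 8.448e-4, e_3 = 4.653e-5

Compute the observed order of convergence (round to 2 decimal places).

p ≈ ln(e_3/e_2) / ln(e_2/e_1)
  = ln(4.653e-5/8.448e-4) / ln(8.448e-4/6.273e-3)
  = ln(0.0550781) / ln(0.134672)
  = -2.89900 / -2.00491 ≈ 1.44595

1.45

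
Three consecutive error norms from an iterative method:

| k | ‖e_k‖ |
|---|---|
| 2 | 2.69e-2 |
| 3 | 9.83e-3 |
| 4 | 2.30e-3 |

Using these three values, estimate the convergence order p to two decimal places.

1.44

p ≈ ln(‖e_4‖/‖e_3‖) / ln(‖e_3‖/‖e_2‖)
  = ln(2.30e-3/9.83e-3) / ln(9.83e-3/2.69e-2)
  = ln(0.233978) / ln(0.365428)
  = -1.45253 / -1.00669 ≈ 1.44288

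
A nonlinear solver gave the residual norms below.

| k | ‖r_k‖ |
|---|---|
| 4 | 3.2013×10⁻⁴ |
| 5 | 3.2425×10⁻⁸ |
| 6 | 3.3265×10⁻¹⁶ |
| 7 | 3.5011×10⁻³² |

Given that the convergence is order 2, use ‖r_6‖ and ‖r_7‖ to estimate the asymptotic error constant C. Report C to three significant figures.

C ≈ ‖r_7‖ / ‖r_6‖^2
  = 3.5011×10⁻³² / (3.3265×10⁻¹⁶)^2
  = 3.5011×10⁻³² / 1.10656e-31 ≈ 0.31639

0.316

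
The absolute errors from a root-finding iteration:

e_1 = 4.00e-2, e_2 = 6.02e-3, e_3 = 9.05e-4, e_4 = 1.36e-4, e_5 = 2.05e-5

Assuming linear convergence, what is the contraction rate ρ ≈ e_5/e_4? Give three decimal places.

0.151

ρ ≈ e_5/e_4 = 2.05e-5/1.36e-4 = 0.15074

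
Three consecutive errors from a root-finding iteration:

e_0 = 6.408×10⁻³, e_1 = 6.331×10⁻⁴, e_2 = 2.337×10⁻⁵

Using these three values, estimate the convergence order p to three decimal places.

p ≈ ln(e_2/e_1) / ln(e_1/e_0)
  = ln(2.337×10⁻⁵/6.331×10⁻⁴) / ln(6.331×10⁻⁴/6.408×10⁻³)
  = ln(0.0369136) / ln(0.0987984)
  = -3.299175 / -2.314674 ≈ 1.425330

1.425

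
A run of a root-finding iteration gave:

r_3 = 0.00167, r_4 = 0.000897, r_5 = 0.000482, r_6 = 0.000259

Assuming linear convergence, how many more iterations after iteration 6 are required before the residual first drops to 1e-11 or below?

Rate ρ ≈ r_6/r_5 = 0.000259/0.000482 = 0.5373.
After j more steps, r_{6+j} ≈ 0.000259·ρ^j; need ρ^j ≤ 1e-11/0.000259 = 3.861e-08.
j ≥ ln(3.861e-08)/ln(0.5373) = -17.0698/-0.62120 = 27.479.
So 28 more iterations are needed.

28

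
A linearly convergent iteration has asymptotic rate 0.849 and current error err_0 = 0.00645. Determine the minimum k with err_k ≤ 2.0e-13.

148

After k steps, err_k ≈ 0.00645·0.849^k.
Need 0.849^k ≤ 2.0e-13/0.00645 = 3.10078e-11.
k ≥ ln(3.10078e-11)/ln(0.849) = -24.1968/-0.16370 = 147.812.
Smallest integer k = 148.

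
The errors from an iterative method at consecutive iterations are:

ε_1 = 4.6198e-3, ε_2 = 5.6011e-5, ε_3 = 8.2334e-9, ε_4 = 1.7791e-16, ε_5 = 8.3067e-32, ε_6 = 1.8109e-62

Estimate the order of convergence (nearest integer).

Consecutive ratios: ε_6/ε_5 = 1.8109e-62/8.3067e-32 = 2.18005e-31, ε_5/ε_4 = 8.3067e-32/1.7791e-16 = 4.66905e-16.
p ≈ ln(2.18005e-31)/ln(4.66905e-16) = -70.6008/-35.3004 ≈ 2.00.
So the convergence is quadratic (order 2).

2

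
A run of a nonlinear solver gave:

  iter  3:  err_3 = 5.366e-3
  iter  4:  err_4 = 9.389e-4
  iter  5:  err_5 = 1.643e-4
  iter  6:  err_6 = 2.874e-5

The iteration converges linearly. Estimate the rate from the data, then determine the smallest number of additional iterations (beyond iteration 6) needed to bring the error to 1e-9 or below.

6

Rate ρ ≈ err_6/err_5 = 2.874e-5/1.643e-4 = 0.1749.
After j more steps, err_{6+j} ≈ 2.874e-5·ρ^j; need ρ^j ≤ 1e-9/2.874e-5 = 3.47947e-05.
j ≥ ln(3.47947e-05)/ln(0.1749) = -10.2660/-1.74354 = 5.888.
So 6 more iterations are needed.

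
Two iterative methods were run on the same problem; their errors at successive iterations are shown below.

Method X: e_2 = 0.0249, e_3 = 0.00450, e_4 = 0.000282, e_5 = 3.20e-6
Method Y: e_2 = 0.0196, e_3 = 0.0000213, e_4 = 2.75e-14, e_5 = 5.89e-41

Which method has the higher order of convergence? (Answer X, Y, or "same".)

Method X: p ≈ ln(3.20e-6/0.000282)/ln(0.000282/0.00450) ≈ 1.62.
Method Y: p ≈ ln(5.89e-41/2.75e-14)/ln(2.75e-14/0.0000213) ≈ 3.00.
Method Y has the higher order (≈3.0 vs ≈1.6).

Y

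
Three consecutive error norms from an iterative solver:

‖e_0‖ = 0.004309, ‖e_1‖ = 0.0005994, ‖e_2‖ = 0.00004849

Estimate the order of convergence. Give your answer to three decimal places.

p ≈ ln(‖e_2‖/‖e_1‖) / ln(‖e_1‖/‖e_0‖)
  = ln(0.00004849/0.0005994) / ln(0.0005994/0.004309)
  = ln(0.0808976) / ln(0.139104)
  = -2.514571 / -1.972533 ≈ 1.274793

1.275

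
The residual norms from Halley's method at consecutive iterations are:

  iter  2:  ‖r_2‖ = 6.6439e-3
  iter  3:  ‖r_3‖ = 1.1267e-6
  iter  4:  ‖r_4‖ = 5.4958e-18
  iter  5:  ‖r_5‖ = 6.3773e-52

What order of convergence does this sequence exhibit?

Consecutive ratios: ‖r_5‖/‖r_4‖ = 6.3773e-52/5.4958e-18 = 1.1604e-34, ‖r_4‖/‖r_3‖ = 5.4958e-18/1.1267e-6 = 4.87778e-12.
p ≈ ln(1.1604e-34)/ln(4.87778e-12) = -78.1391/-26.0463 ≈ 3.00.
So the convergence is cubic (order 3).

3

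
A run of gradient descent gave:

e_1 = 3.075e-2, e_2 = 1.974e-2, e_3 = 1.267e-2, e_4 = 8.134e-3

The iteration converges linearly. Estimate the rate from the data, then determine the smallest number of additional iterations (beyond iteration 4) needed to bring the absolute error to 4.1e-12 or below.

49

Rate ρ ≈ e_4/e_3 = 8.134e-3/1.267e-2 = 0.6420.
After j more steps, e_{4+j} ≈ 8.134e-3·ρ^j; need ρ^j ≤ 4.1e-12/8.134e-3 = 5.04057e-10.
j ≥ ln(5.04057e-10)/ln(0.6420) = -21.4083/-0.44317 = 48.307.
So 49 more iterations are needed.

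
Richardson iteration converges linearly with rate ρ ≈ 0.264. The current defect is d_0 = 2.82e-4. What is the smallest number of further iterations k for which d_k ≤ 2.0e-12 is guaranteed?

After k steps, d_k ≈ 2.82e-4·0.264^k.
Need 0.264^k ≤ 2.0e-12/2.82e-4 = 7.0922e-09.
k ≥ ln(7.0922e-09)/ln(0.264) = -18.7643/-1.33181 = 14.089.
Smallest integer k = 15.

15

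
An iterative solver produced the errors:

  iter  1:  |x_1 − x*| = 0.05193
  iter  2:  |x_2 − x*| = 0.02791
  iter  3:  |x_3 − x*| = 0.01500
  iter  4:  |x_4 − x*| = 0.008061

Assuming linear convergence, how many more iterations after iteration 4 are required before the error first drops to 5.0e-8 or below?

Rate ρ ≈ |x_4 − x*|/|x_3 − x*| = 0.008061/0.01500 = 0.5374.
After j more steps, |x_{4+j} − x*| ≈ 0.008061·ρ^j; need ρ^j ≤ 5.0e-8/0.008061 = 6.2027e-06.
j ≥ ln(6.2027e-06)/ln(0.5374) = -11.9905/-0.62101 = 19.308.
So 20 more iterations are needed.

20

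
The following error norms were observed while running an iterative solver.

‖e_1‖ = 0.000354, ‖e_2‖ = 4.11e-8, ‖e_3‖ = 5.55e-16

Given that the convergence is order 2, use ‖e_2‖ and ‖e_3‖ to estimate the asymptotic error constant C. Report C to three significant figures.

C ≈ ‖e_3‖ / ‖e_2‖^2
  = 5.55e-16 / (4.11e-8)^2
  = 5.55e-16 / 1.68921e-15 ≈ 0.32856

0.329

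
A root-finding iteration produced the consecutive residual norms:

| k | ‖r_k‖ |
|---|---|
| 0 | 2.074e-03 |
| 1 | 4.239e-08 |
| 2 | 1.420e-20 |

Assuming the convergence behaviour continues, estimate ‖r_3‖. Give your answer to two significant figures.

First estimate the order: p ≈ ln(‖r_2‖/‖r_1‖) / ln(‖r_1‖/‖r_0‖) = ln(1.420e-20/4.239e-08)/ln(4.239e-08/2.074e-03) = ln(3.34985e-13)/ln(2.04388e-05) ≈ 2.6602.
Then ‖r_3‖ ≈ ‖r_2‖·(‖r_2‖/‖r_1‖)^p = 1.420e-20·(3.34985e-13)^2.6602 = 1.420e-20·6.51737e-34 ≈ 9.255e-54.

9.3e-54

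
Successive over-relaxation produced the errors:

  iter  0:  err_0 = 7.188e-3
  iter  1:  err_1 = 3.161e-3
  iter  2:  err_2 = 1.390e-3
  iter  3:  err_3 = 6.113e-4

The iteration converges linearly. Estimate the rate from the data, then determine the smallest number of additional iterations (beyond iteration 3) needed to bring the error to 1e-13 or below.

Rate ρ ≈ err_3/err_2 = 6.113e-4/1.390e-3 = 0.4398.
After j more steps, err_{3+j} ≈ 6.113e-4·ρ^j; need ρ^j ≤ 1e-13/6.113e-4 = 1.63586e-10.
j ≥ ln(1.63586e-10)/ln(0.4398) = -22.5337/-0.82144 = 27.432.
So 28 more iterations are needed.

28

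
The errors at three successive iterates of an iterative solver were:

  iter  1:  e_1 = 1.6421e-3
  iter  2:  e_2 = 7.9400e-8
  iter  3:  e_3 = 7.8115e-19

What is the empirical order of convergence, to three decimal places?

2.551

p ≈ ln(e_3/e_2) / ln(e_2/e_1)
  = ln(7.8115e-19/7.9400e-8) / ln(7.9400e-8/1.6421e-3)
  = ln(9.83816e-12) / ln(4.83527e-05)
  = -25.344752 / -9.936988 ≈ 2.550547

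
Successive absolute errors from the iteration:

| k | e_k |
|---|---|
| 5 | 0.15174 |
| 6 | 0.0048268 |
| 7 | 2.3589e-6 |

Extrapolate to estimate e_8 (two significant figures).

First estimate the order: p ≈ ln(e_7/e_6) / ln(e_6/e_5) = ln(2.3589e-6/0.0048268)/ln(0.0048268/0.15174) = ln(0.000488709)/ln(0.0318097) ≈ 2.2111.
Then e_8 ≈ e_7·(e_7/e_6)^p = 2.3589e-6·(0.000488709)^2.2111 = 2.3589e-6·4.77704e-08 ≈ 1.127e-13.

1.1e-13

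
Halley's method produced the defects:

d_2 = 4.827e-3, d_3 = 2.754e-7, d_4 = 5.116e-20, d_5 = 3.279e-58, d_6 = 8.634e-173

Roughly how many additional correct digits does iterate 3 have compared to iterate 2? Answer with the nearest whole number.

4

Digits gained ≈ log₁₀(d_2/d_3) = log₁₀(4.827e-3/2.754e-7) = log₁₀(17527.2) ≈ 4.244.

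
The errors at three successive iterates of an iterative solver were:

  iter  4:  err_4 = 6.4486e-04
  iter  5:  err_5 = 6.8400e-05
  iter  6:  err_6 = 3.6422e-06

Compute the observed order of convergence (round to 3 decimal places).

p ≈ ln(err_6/err_5) / ln(err_5/err_4)
  = ln(3.6422e-06/6.8400e-05) / ln(6.8400e-05/6.4486e-04)
  = ln(0.0532485) / ln(0.10607)
  = -2.932786 / -2.243656 ≈ 1.307146

1.307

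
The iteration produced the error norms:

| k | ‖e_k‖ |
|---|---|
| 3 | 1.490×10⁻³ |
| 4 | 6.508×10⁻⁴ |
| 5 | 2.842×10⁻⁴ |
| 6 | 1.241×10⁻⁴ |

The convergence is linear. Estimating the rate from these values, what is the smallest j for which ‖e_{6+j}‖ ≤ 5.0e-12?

Rate ρ ≈ ‖e_6‖/‖e_5‖ = 1.241×10⁻⁴/2.842×10⁻⁴ = 0.4367.
After j more steps, ‖e_{6+j}‖ ≈ 1.241×10⁻⁴·ρ^j; need ρ^j ≤ 5.0e-12/1.241×10⁻⁴ = 4.02901e-08.
j ≥ ln(4.02901e-08)/ln(0.4367) = -17.0272/-0.82851 = 20.552.
So 21 more iterations are needed.

21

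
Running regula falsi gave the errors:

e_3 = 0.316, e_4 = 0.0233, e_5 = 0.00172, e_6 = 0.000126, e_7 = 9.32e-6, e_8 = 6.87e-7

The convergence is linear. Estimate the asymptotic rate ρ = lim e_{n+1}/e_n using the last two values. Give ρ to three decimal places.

ρ ≈ e_8/e_7 = 6.87e-7/9.32e-6 = 0.07371

0.074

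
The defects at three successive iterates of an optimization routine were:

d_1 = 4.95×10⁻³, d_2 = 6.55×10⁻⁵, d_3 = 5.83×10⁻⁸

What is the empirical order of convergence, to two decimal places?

1.62

p ≈ ln(d_3/d_2) / ln(d_2/d_1)
  = ln(5.83×10⁻⁸/6.55×10⁻⁵) / ln(6.55×10⁻⁵/4.95×10⁻³)
  = ln(0.000890076) / ln(0.0132323)
  = -7.02420 / -4.32509 ≈ 1.62406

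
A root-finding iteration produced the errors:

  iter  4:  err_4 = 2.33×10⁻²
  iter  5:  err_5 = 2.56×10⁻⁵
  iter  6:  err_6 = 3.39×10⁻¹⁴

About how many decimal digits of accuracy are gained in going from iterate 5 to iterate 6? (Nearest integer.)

Digits gained ≈ log₁₀(err_5/err_6) = log₁₀(2.56×10⁻⁵/3.39×10⁻¹⁴) = log₁₀(7.55162e+08) ≈ 8.878.

9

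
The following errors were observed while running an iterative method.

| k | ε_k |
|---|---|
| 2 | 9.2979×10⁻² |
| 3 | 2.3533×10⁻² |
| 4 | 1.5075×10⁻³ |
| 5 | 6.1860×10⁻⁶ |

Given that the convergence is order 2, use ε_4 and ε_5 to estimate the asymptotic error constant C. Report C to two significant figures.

2.7

C ≈ ε_5 / ε_4^2
  = 6.1860×10⁻⁶ / (1.5075×10⁻³)^2
  = 6.1860×10⁻⁶ / 2.27256e-06 ≈ 2.722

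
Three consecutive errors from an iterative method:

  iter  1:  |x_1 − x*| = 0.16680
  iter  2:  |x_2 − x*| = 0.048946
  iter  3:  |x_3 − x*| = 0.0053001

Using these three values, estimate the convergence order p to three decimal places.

p ≈ ln(|x_3 − x*|/|x_2 − x*|) / ln(|x_2 − x*|/|x_1 − x*|)
  = ln(0.0053001/0.048946) / ln(0.048946/0.16680)
  = ln(0.108285) / ln(0.293441)
  = -2.222989 / -1.226079 ≈ 1.813088

1.813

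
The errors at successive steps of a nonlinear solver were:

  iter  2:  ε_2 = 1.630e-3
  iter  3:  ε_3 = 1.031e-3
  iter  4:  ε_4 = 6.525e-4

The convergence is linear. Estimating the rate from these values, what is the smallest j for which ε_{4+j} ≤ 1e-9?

Rate ρ ≈ ε_4/ε_3 = 6.525e-4/1.031e-3 = 0.6329.
After j more steps, ε_{4+j} ≈ 6.525e-4·ρ^j; need ρ^j ≤ 1e-9/6.525e-4 = 1.53257e-06.
j ≥ ln(1.53257e-06)/ln(0.6329) = -13.3886/-0.45744 = 29.269.
So 30 more iterations are needed.

30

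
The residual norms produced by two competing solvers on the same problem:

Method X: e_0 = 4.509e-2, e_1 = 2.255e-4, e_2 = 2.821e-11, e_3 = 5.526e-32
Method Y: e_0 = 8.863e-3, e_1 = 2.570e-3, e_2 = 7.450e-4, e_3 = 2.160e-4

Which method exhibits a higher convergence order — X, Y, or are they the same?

Method X: p ≈ ln(5.526e-32/2.821e-11)/ln(2.821e-11/2.255e-4) ≈ 3.00.
Method Y: p ≈ ln(2.160e-4/7.450e-4)/ln(7.450e-4/2.570e-3) ≈ 1.00.
Method X has the higher order (≈3.0 vs ≈1.0).

X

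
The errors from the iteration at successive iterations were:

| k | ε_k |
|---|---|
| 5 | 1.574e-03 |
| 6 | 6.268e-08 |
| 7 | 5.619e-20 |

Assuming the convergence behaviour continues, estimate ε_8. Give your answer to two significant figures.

5.8e-53

First estimate the order: p ≈ ln(ε_7/ε_6) / ln(ε_6/ε_5) = ln(5.619e-20/6.268e-08)/ln(6.268e-08/1.574e-03) = ln(8.96458e-13)/ln(3.98221e-05) ≈ 2.7381.
Then ε_8 ≈ ε_7·(ε_7/ε_6)^p = 5.619e-20·(8.96458e-13)^2.7381 = 5.619e-20·1.02996e-33 ≈ 5.787e-53.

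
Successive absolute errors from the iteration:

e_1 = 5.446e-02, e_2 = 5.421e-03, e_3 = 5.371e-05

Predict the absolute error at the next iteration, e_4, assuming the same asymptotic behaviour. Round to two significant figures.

5.3e-9

First estimate the order: p ≈ ln(e_3/e_2) / ln(e_2/e_1) = ln(5.371e-05/5.421e-03)/ln(5.421e-03/5.446e-02) = ln(0.00990777)/ln(0.0995409) ≈ 2.0000.
Then e_4 ≈ e_3·(e_3/e_2)^p = 5.371e-05·(0.00990777)^2.0000 = 5.371e-05·9.81639e-05 ≈ 5.272e-09.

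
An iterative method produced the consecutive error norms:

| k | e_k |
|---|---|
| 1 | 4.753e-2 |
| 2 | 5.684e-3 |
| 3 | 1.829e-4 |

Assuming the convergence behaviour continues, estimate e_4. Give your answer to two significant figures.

First estimate the order: p ≈ ln(e_3/e_2) / ln(e_2/e_1) = ln(1.829e-4/5.684e-3)/ln(5.684e-3/4.753e-2) = ln(0.032178)/ln(0.119588) ≈ 1.6182.
Then e_4 ≈ e_3·(e_3/e_2)^p = 1.829e-4·(0.032178)^1.6182 = 1.829e-4·0.00384532 ≈ 7.033e-07.

7.0e-7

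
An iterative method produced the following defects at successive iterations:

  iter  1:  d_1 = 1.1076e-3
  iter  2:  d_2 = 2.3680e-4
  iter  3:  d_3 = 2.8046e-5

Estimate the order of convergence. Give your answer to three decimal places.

p ≈ ln(d_3/d_2) / ln(d_2/d_1)
  = ln(2.8046e-5/2.3680e-4) / ln(2.3680e-4/1.1076e-3)
  = ln(0.118437) / ln(0.213796)
  = -2.133374 / -1.542733 ≈ 1.382854

1.383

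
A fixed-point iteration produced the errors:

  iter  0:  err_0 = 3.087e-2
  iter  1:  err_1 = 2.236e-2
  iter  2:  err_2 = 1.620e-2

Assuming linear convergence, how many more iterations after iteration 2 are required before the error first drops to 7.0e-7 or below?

32

Rate ρ ≈ err_2/err_1 = 1.620e-2/2.236e-2 = 0.7245.
After j more steps, err_{2+j} ≈ 1.620e-2·ρ^j; need ρ^j ≤ 7.0e-7/1.620e-2 = 4.32099e-05.
j ≥ ln(4.32099e-05)/ln(0.7245) = -10.0494/-0.32227 = 31.183.
So 32 more iterations are needed.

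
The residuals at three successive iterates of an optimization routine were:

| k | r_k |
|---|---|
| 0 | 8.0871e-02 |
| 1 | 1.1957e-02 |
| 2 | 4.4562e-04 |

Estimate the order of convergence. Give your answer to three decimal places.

p ≈ ln(r_2/r_1) / ln(r_1/r_0)
  = ln(4.4562e-04/1.1957e-02) / ln(1.1957e-02/8.0871e-02)
  = ln(0.0372685) / ln(0.147853)
  = -3.289607 / -1.911537 ≈ 1.720922

1.721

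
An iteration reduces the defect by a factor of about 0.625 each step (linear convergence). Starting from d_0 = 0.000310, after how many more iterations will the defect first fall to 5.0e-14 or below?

After k steps, d_k ≈ 0.000310·0.625^k.
Need 0.625^k ≤ 5.0e-14/0.000310 = 1.6129e-10.
k ≥ ln(1.6129e-10)/ln(0.625) = -22.5478/-0.47000 = 47.974.
Smallest integer k = 48.

48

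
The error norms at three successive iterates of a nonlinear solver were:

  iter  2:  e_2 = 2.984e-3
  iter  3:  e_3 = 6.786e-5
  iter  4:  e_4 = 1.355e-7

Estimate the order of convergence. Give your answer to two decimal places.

p ≈ ln(e_4/e_3) / ln(e_3/e_2)
  = ln(1.355e-7/6.786e-5) / ln(6.786e-5/2.984e-3)
  = ln(0.00199676) / ln(0.0227413)
  = -6.21623 / -3.78357 ≈ 1.64295

1.64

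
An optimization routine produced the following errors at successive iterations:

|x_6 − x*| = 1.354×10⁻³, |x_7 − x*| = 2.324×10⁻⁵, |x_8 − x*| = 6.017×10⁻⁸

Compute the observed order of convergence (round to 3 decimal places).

p ≈ ln(|x_8 − x*|/|x_7 − x*|) / ln(|x_7 − x*|/|x_6 − x*|)
  = ln(6.017×10⁻⁸/2.324×10⁻⁵) / ln(2.324×10⁻⁵/1.354×10⁻³)
  = ln(0.00258907) / ln(0.017164)
  = -5.956457 / -4.064941 ≈ 1.465324

1.465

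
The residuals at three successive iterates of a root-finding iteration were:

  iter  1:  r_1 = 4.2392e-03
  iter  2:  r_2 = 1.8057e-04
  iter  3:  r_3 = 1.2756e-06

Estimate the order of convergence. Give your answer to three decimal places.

1.569

p ≈ ln(r_3/r_2) / ln(r_2/r_1)
  = ln(1.2756e-06/1.8057e-04) / ln(1.8057e-04/4.2392e-03)
  = ln(0.0070643) / ln(0.0425953)
  = -4.952701 / -3.156011 ≈ 1.569291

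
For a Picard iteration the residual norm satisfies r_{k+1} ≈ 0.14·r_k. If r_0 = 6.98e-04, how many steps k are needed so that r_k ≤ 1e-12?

11

After k steps, r_k ≈ 6.98e-04·0.14^k.
Need 0.14^k ≤ 1e-12/6.98e-04 = 1.43266e-09.
k ≥ ln(1.43266e-09)/ln(0.14) = -20.3637/-1.96611 = 10.357.
Smallest integer k = 11.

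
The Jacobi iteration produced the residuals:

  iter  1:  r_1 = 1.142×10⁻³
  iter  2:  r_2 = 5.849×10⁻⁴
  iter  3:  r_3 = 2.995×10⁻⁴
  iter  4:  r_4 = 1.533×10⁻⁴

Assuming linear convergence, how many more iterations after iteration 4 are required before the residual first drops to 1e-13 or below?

Rate ρ ≈ r_4/r_3 = 1.533×10⁻⁴/2.995×10⁻⁴ = 0.5119.
After j more steps, r_{4+j} ≈ 1.533×10⁻⁴·ρ^j; need ρ^j ≤ 1e-13/1.533×10⁻⁴ = 6.52316e-10.
j ≥ ln(6.52316e-10)/ln(0.5119) = -21.1505/-0.66963 = 31.585.
So 32 more iterations are needed.

32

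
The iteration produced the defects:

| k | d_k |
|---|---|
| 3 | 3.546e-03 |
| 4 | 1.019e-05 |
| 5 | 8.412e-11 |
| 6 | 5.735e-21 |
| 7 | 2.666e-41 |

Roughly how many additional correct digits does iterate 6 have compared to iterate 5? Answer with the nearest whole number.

10

Digits gained ≈ log₁₀(d_5/d_6) = log₁₀(8.412e-11/5.735e-21) = log₁₀(1.46678e+10) ≈ 10.166.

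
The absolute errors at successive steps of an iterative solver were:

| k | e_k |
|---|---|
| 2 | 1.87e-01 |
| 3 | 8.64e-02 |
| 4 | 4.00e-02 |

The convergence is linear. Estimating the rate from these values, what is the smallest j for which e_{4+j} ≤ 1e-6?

14

Rate ρ ≈ e_4/e_3 = 4.00e-02/8.64e-02 = 0.4630.
After j more steps, e_{4+j} ≈ 4.00e-02·ρ^j; need ρ^j ≤ 1e-6/4.00e-02 = 2.5e-05.
j ≥ ln(2.5e-05)/ln(0.4630) = -10.5966/-0.77003 = 13.761.
So 14 more iterations are needed.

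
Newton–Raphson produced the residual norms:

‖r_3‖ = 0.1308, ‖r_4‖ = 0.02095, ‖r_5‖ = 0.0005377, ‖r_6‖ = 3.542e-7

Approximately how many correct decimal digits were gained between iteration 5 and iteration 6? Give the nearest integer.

3

Digits gained ≈ log₁₀(‖r_5‖/‖r_6‖) = log₁₀(0.0005377/3.542e-7) = log₁₀(1518.07) ≈ 3.181.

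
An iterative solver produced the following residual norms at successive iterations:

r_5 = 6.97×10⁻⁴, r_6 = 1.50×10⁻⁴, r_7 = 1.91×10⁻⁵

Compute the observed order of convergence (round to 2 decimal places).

1.34

p ≈ ln(r_7/r_6) / ln(r_6/r_5)
  = ln(1.91×10⁻⁵/1.50×10⁻⁴) / ln(1.50×10⁻⁴/6.97×10⁻⁴)
  = ln(0.127333) / ln(0.215208)
  = -2.06095 / -1.53615 ≈ 1.34163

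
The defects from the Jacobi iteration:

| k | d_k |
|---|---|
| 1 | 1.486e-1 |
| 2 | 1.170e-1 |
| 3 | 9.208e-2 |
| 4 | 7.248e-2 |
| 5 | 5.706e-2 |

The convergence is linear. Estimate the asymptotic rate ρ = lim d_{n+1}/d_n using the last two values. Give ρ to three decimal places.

ρ ≈ d_5/d_4 = 5.706e-2/7.248e-2 = 0.78725

0.787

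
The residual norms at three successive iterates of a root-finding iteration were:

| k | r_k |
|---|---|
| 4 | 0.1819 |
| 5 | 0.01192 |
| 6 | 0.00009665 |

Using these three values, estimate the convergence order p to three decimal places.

p ≈ ln(r_6/r_5) / ln(r_5/r_4)
  = ln(0.00009665/0.01192) / ln(0.01192/0.1819)
  = ln(0.00810822) / ln(0.0655305)
  = -4.814877 / -2.725240 ≈ 1.766772

1.767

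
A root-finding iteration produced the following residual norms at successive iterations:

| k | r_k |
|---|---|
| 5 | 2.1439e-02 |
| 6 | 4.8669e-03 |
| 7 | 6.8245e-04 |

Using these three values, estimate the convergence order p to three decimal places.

p ≈ ln(r_7/r_6) / ln(r_6/r_5)
  = ln(6.8245e-04/4.8669e-03) / ln(4.8669e-03/2.1439e-02)
  = ln(0.140223) / ln(0.227012)
  = -1.964521 / -1.482752 ≈ 1.324915

1.325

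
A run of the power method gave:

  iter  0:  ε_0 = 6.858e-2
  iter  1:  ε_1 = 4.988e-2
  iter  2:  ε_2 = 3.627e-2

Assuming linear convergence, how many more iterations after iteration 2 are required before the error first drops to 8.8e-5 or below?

Rate ρ ≈ ε_2/ε_1 = 3.627e-2/4.988e-2 = 0.7271.
After j more steps, ε_{2+j} ≈ 3.627e-2·ρ^j; need ρ^j ≤ 8.8e-5/3.627e-2 = 0.00242625.
j ≥ ln(0.00242625)/ln(0.7271) = -6.0214/-0.31869 = 18.894.
So 19 more iterations are needed.

19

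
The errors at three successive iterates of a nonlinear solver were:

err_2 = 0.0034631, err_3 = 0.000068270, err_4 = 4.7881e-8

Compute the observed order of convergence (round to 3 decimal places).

p ≈ ln(err_4/err_3) / ln(err_3/err_2)
  = ln(4.7881e-8/0.000068270) / ln(0.000068270/0.0034631)
  = ln(0.000701348) / ln(0.0197136)
  = -7.262506 / -3.926447 ≈ 1.849638

1.850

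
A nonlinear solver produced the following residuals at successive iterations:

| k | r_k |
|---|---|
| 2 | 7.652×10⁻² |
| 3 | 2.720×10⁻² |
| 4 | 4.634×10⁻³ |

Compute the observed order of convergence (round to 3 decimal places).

1.711

p ≈ ln(r_4/r_3) / ln(r_3/r_2)
  = ln(4.634×10⁻³/2.720×10⁻²) / ln(2.720×10⁻²/7.652×10⁻²)
  = ln(0.170368) / ln(0.355463)
  = -1.769794 / -1.034334 ≈ 1.711047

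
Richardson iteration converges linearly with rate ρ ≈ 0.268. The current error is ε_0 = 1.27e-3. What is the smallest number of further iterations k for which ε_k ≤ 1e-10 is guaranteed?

13

After k steps, ε_k ≈ 1.27e-3·0.268^k.
Need 0.268^k ≤ 1e-10/1.27e-3 = 7.87402e-08.
k ≥ ln(7.87402e-08)/ln(0.268) = -16.3571/-1.31677 = 12.422.
Smallest integer k = 13.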